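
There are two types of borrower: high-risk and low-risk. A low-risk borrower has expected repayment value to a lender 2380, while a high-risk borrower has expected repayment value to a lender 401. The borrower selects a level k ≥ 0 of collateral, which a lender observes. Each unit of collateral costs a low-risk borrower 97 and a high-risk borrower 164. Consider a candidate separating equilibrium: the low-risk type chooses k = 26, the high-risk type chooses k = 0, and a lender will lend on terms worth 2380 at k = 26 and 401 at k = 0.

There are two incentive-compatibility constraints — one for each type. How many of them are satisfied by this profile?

Low-risk type: signal → 2380 − 97 × 26 = -142; deviate to 0 → 401. IC fails (-142 < 401).
High-risk type: stay at 0 → 401; mimic → 2380 − 164 × 26 = -1884. IC holds (401 ≥ -1884).
1 of 2 constraints hold, so this profile is not an equilibrium.

1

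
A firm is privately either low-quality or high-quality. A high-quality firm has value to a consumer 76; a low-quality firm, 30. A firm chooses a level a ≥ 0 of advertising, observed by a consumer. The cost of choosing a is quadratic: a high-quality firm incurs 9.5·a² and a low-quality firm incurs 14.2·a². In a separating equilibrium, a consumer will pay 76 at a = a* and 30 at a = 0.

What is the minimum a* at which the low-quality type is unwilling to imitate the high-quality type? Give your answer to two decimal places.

1.80

The low-quality type at a = 0 receives 30; imitating at a* yields 76 − 14.2·a*².
Indifference: 30 = 76 − 14.2·a*², so a*² = (76 − 30) / 14.2 ≈ 3.2394.
a* = √3.2394 ≈ 1.80.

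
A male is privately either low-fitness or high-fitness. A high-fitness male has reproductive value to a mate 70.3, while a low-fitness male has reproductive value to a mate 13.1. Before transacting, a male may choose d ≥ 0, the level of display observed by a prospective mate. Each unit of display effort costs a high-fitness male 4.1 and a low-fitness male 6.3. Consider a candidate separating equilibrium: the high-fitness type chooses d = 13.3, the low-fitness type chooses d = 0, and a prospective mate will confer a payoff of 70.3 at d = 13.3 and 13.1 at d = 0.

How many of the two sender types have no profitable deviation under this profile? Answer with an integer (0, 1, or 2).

2

Low-fitness type: stay at 0 → 13.1; mimic → 70.3 − 6.3 × 13.3 = -13.49. IC holds (13.1 ≥ -13.49).
High-fitness type: signal → 70.3 − 4.1 × 13.3 = 15.77; deviate to 0 → 13.1. IC holds (15.77 ≥ 13.1).
2 of 2 constraints hold, so this is a separating equilibrium.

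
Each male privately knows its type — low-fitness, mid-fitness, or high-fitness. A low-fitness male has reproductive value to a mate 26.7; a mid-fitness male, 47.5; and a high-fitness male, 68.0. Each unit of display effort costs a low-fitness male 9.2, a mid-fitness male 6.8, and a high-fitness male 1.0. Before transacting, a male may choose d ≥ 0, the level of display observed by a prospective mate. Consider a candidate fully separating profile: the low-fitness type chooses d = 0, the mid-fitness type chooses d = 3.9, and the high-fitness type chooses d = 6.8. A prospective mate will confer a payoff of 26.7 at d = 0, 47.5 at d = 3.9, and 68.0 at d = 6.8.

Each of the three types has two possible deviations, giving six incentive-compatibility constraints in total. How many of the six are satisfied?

High-fitness (own payoff 68.0 − 1.0×6.8 = 61.2): to d=0 gives 26.7 → no gain ✓; to d=3.9 gives 47.5 − 1.0×3.9 = 43.6 → no gain ✓.
Mid-fitness (own payoff 47.5 − 6.8×3.9 = 20.98): to d=0 gives 26.7 → profitable ✗; to d=6.8 gives 68.0 − 6.8×6.8 = 21.76 → profitable ✗.
Low-fitness (own payoff 26.7): to d=3.9 gives 47.5 − 9.2×3.9 = 11.62 → no gain ✓; to d=6.8 gives 68.0 − 9.2×6.8 = 5.44 → no gain ✓.
4 of the 6 constraints hold; not an equilibrium.

4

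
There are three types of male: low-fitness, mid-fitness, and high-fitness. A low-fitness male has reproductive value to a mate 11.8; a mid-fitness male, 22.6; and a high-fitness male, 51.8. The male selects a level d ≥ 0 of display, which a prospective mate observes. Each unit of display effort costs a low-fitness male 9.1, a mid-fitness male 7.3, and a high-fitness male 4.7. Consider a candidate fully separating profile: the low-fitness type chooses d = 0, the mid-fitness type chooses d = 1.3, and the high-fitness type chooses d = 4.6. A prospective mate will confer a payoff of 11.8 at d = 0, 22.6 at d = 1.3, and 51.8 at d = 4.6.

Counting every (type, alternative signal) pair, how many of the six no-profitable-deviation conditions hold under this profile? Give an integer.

5

Mid-fitness (own payoff 22.6 − 7.3×1.3 = 13.11): to d=0 gives 11.8 → no gain ✓; to d=4.6 gives 51.8 − 7.3×4.6 = 18.22 → profitable ✗.
Low-fitness (own payoff 11.8): to d=1.3 gives 22.6 − 9.1×1.3 = 10.77 → no gain ✓; to d=4.6 gives 51.8 − 9.1×4.6 = 9.94 → no gain ✓.
High-fitness (own payoff 51.8 − 4.7×4.6 = 30.18): to d=0 gives 11.8 → no gain ✓; to d=1.3 gives 22.6 − 4.7×1.3 = 16.49 → no gain ✓.
5 of the 6 constraints hold; not an equilibrium.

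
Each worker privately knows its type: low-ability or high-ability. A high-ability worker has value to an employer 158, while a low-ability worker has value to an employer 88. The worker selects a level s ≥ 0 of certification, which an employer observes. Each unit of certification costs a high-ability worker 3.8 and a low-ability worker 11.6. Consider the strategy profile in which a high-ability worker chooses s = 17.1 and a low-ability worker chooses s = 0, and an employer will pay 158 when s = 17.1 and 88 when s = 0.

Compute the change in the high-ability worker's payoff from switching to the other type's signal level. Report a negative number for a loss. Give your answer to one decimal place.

-5.0

Playing s = 17.1 the high-ability worker receives 158 − 3.8 × 17.1 = 93.02.
Deviating to s = 0 yields 88 instead.
Gain from deviating: 88 − 93.02 = -5.02, i.e. -5.0 to one decimal place.
The gain is negative, so the high-ability type's incentive-compatibility constraint is satisfied.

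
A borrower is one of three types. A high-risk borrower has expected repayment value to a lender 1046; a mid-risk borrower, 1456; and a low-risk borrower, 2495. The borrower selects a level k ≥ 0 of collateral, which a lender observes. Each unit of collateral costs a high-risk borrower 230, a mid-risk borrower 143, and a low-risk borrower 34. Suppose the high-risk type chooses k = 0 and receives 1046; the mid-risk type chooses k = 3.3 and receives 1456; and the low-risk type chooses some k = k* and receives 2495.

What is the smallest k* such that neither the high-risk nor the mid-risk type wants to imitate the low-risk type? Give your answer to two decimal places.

High-risk type (on-path payoff 1046) won't mimic when 1046 ≥ 2495 − 230·k*, i.e. k* ≥ 6.30.
Mid-risk type (on-path payoff 1456 − 143×3.3 = 984.1) won't mimic when 984.1 ≥ 2495 − 143·k*, i.e. k* ≥ 10.57.
Both must hold, so k* = max(6.30, 10.57) = 10.57. The mid-risk type's constraint binds.

10.57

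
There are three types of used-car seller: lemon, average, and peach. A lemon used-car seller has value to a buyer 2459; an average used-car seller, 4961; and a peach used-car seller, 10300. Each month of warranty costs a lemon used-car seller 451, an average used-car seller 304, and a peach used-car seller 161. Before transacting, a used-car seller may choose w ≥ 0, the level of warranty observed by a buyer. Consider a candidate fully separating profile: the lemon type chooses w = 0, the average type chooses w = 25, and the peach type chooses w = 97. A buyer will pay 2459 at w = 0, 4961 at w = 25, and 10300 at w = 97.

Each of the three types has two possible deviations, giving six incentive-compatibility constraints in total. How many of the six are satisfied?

Lemon (own payoff 2459): to w=25 gives 4961 − 451×25 = -6314 → no gain ✓; to w=97 gives 10300 − 451×97 = -33447 → no gain ✓.
Average (own payoff 4961 − 304×25 = -2639): to w=0 gives 2459 → profitable ✗; to w=97 gives 10300 − 304×97 = -19188 → no gain ✓.
Peach (own payoff 10300 − 161×97 = -5317): to w=0 gives 2459 → profitable ✗; to w=25 gives 4961 − 161×25 = 936 → profitable ✗.
3 of the 6 constraints hold; not an equilibrium.

3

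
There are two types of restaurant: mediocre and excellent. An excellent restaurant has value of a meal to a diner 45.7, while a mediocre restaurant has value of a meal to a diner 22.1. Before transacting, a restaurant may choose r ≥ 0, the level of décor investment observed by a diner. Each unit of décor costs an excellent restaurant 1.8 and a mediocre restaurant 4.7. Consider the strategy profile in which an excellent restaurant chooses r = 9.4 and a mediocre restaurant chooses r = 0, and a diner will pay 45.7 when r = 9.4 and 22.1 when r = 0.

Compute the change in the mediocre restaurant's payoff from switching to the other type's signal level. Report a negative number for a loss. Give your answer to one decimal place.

Playing r = 0 the mediocre restaurant receives 22.1.
Deviating to r = 9.4 brings payment 45.7 at cost 4.7 × 9.4 = 44.18, netting 1.52.
Gain from deviating: 1.52 − 22.1 = -20.58, i.e. -20.6 to one decimal place.
The gain is negative, so the mediocre type's incentive-compatibility constraint is satisfied.

-20.6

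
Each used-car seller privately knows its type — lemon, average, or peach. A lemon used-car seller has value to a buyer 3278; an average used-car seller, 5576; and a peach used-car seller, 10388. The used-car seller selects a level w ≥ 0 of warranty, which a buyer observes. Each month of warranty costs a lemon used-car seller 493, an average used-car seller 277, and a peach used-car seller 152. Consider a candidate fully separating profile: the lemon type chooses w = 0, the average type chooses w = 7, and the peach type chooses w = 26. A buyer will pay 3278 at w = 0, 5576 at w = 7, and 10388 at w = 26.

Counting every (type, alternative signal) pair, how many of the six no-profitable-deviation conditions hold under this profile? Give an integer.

Lemon (own payoff 3278): to w=7 gives 5576 − 493×7 = 2125 → no gain ✓; to w=26 gives 10388 − 493×26 = -2430 → no gain ✓.
Peach (own payoff 10388 − 152×26 = 6436): to w=0 gives 3278 → no gain ✓; to w=7 gives 5576 − 152×7 = 4512 → no gain ✓.
Average (own payoff 5576 − 277×7 = 3637): to w=0 gives 3278 → no gain ✓; to w=26 gives 10388 − 277×26 = 3186 → no gain ✓.
6 of the 6 constraints hold; this profile is a separating equilibrium.

6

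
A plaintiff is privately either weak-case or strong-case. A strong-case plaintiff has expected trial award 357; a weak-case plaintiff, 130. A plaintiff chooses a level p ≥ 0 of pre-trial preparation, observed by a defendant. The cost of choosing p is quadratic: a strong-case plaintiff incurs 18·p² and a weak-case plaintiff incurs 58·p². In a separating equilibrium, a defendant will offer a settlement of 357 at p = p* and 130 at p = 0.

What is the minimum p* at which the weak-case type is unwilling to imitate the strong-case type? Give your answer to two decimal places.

1.98

The weak-case type at p = 0 receives 130; imitating at p* yields 357 − 58·p*².
Indifference: 130 = 357 − 58·p*², so p*² = (357 − 130) / 58 ≈ 3.9138.
p* = √3.9138 ≈ 1.98.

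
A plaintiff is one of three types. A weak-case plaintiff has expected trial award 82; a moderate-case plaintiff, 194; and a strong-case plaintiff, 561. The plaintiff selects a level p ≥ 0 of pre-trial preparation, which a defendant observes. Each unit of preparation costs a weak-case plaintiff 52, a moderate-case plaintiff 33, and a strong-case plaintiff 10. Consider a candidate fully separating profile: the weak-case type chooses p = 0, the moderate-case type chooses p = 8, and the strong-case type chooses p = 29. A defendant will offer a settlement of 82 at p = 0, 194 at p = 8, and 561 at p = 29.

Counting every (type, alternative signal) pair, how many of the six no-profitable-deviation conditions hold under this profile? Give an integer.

Weak-case (own payoff 82): to p=8 gives 194 − 52×8 = -222 → no gain ✓; to p=29 gives 561 − 52×29 = -947 → no gain ✓.
Strong-case (own payoff 561 − 10×29 = 271): to p=0 gives 82 → no gain ✓; to p=8 gives 194 − 10×8 = 114 → no gain ✓.
Moderate-case (own payoff 194 − 33×8 = -70): to p=0 gives 82 → profitable ✗; to p=29 gives 561 − 33×29 = -396 → no gain ✓.
5 of the 6 constraints hold; not an equilibrium.

5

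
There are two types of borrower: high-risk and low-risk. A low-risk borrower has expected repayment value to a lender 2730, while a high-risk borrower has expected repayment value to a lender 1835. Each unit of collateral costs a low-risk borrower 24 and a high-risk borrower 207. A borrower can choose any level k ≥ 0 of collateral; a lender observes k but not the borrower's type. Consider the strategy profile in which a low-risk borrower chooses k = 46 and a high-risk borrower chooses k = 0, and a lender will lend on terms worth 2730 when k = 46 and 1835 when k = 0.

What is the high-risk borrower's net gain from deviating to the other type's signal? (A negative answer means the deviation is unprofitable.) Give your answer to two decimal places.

Playing k = 0 the high-risk borrower receives 1835.
Deviating to k = 46 brings payment 2730 at cost 207 × 46 = 9522, netting -6792.
Gain from deviating: -6792 − 1835 = -8627.00.
The gain is negative, so the high-risk type's incentive-compatibility constraint is satisfied.

-8627.00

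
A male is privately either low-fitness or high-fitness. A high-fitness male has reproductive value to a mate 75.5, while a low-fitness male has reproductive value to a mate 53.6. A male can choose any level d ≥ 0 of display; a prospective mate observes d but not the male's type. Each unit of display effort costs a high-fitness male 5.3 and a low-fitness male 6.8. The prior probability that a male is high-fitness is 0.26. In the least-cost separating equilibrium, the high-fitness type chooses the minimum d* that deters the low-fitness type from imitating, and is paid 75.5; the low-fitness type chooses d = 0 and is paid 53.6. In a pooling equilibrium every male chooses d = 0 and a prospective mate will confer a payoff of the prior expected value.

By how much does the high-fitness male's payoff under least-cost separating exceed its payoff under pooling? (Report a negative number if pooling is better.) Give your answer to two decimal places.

Least-cost separating signal: d* solves 53.6 = 75.5 − 6.8·d*, so d* = (75.5 − 53.6)/6.8 ≈ 3.2206.
High-fitness type's separating payoff: 75.5 − 5.3 × d* = 75.5 − 5.3 × (75.5 − 53.6)/6.8 = 75.5 − 116.07/6.8 ≈ 58.4309.
Pooling payoff: 0.26 × 75.5 + 0.74 × 53.6 = 59.294.
Difference: 58.4309 − 59.294 = -0.8631, i.e. -0.86 to two decimal places.
The high-fitness type would prefer the pooling outcome.

-0.86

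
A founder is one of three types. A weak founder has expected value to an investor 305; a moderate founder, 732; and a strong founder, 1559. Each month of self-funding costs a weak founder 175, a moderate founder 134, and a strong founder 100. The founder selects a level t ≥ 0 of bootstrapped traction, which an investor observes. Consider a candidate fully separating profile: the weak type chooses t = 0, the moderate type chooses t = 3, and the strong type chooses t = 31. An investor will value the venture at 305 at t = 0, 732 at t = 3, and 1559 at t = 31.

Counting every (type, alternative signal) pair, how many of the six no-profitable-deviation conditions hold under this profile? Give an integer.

Strong (own payoff 1559 − 100×31 = -1541): to t=0 gives 305 → profitable ✗; to t=3 gives 732 − 100×3 = 432 → profitable ✗.
Moderate (own payoff 732 − 134×3 = 330): to t=0 gives 305 → no gain ✓; to t=31 gives 1559 − 134×31 = -2595 → no gain ✓.
Weak (own payoff 305): to t=3 gives 732 − 175×3 = 207 → no gain ✓; to t=31 gives 1559 − 175×31 = -3866 → no gain ✓.
4 of the 6 constraints hold; not an equilibrium.

4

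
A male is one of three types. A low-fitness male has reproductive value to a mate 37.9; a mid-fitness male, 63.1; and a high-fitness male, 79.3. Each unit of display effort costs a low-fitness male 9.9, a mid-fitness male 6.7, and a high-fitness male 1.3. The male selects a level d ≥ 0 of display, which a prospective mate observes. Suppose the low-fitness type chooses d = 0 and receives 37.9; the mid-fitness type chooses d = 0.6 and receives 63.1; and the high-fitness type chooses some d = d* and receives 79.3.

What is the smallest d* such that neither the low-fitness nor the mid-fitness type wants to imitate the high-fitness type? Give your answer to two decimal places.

4.18

Low-fitness type (on-path payoff 37.9) won't mimic when 37.9 ≥ 79.3 − 9.9·d*, i.e. d* ≥ 4.18.
Mid-fitness type (on-path payoff 63.1 − 6.7×0.6 = 59.08) won't mimic when 59.08 ≥ 79.3 − 6.7·d*, i.e. d* ≥ 3.02.
Both must hold, so d* = max(4.18, 3.02) = 4.18. The low-fitness type's constraint binds.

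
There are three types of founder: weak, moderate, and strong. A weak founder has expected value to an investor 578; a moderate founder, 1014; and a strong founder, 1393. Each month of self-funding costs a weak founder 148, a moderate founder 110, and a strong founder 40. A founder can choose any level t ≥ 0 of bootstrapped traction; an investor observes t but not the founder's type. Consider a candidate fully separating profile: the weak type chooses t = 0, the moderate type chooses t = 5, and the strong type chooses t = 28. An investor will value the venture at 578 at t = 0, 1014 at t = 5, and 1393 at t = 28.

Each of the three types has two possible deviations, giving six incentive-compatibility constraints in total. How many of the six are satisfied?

Strong (own payoff 1393 − 40×28 = 273): to t=0 gives 578 → profitable ✗; to t=5 gives 1014 − 40×5 = 814 → profitable ✗.
Moderate (own payoff 1014 − 110×5 = 464): to t=0 gives 578 → profitable ✗; to t=28 gives 1393 − 110×28 = -1687 → no gain ✓.
Weak (own payoff 578): to t=5 gives 1014 − 148×5 = 274 → no gain ✓; to t=28 gives 1393 − 148×28 = -2751 → no gain ✓.
3 of the 6 constraints hold; not an equilibrium.

3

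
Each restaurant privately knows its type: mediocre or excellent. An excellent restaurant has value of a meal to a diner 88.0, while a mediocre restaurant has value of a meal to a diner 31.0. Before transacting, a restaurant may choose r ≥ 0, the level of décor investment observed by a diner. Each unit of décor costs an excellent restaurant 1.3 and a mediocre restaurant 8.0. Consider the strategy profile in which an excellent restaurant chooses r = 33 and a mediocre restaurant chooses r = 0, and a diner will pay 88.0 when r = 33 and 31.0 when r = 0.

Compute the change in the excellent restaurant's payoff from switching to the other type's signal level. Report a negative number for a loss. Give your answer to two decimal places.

-14.10

Playing r = 33 the excellent restaurant receives 88.0 − 1.3 × 33 = 45.1.
Deviating to r = 0 yields 31.0 instead.
Gain from deviating: 31.0 − 45.1 = -14.10.
The gain is negative, so the excellent type's incentive-compatibility constraint is satisfied.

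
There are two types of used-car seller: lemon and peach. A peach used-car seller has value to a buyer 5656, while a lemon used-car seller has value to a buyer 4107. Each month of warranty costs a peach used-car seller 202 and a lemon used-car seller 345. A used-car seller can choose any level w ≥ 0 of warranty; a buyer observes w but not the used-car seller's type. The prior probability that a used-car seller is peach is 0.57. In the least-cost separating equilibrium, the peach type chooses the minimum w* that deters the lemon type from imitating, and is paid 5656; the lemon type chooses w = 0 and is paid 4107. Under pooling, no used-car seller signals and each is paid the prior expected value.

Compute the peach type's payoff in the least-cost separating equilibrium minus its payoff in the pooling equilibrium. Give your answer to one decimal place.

Least-cost separating signal: w* solves 4107 = 5656 − 345·w*, so w* = (5656 − 4107)/345 ≈ 4.4899.
Peach type's separating payoff: 5656 − 202 × w* = 5656 − 202 × (5656 − 4107)/345 = 5656 − 312898/345 ≈ 4749.049.
Pooling payoff: 0.57 × 5656 + 0.43 × 4107 = 4989.93.
Difference: 4749.049 − 4989.93 = -240.881, i.e. -240.9 to one decimal place.
The peach type would prefer the pooling outcome.

-240.9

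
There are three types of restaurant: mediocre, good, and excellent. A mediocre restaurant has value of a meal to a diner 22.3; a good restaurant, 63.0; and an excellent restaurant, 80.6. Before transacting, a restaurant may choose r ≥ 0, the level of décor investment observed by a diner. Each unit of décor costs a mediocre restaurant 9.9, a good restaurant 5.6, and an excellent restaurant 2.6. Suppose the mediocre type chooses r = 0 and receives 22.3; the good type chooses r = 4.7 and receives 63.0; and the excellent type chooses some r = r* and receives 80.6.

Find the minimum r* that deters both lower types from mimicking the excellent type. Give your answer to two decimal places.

7.84

Good type (on-path payoff 63.0 − 5.6×4.7 = 36.68) won't mimic when 36.68 ≥ 80.6 − 5.6·r*, i.e. r* ≥ 7.84.
Mediocre type (on-path payoff 22.3) won't mimic when 22.3 ≥ 80.6 − 9.9·r*, i.e. r* ≥ 5.89.
Both must hold, so r* = max(5.89, 7.84) = 7.84. The good type's constraint binds.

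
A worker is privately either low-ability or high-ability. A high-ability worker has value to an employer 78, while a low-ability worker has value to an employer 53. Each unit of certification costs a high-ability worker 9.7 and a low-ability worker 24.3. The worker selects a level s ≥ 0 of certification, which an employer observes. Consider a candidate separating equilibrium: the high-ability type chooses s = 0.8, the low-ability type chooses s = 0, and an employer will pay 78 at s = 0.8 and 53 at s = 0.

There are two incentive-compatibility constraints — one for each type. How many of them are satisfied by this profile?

1

Low-ability type: stay at 0 → 53; mimic → 78 − 24.3 × 0.8 = 58.56. IC fails (53 < 58.56).
High-ability type: signal → 78 − 9.7 × 0.8 = 70.24; deviate to 0 → 53. IC holds (70.24 ≥ 53).
1 of 2 constraints hold, so this profile is not an equilibrium.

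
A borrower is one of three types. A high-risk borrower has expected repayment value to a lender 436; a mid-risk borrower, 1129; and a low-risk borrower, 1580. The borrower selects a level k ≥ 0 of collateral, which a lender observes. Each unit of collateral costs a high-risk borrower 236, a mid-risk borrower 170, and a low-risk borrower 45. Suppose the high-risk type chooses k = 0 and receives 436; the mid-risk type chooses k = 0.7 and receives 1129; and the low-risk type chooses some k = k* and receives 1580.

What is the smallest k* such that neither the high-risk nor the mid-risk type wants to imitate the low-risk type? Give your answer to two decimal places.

4.85

High-risk type (on-path payoff 436) won't mimic when 436 ≥ 1580 − 236·k*, i.e. k* ≥ 4.85.
Mid-risk type (on-path payoff 1129 − 170×0.7 = 1010) won't mimic when 1010 ≥ 1580 − 170·k*, i.e. k* ≥ 3.35.
Both must hold, so k* = max(4.85, 3.35) = 4.85. The high-risk type's constraint binds.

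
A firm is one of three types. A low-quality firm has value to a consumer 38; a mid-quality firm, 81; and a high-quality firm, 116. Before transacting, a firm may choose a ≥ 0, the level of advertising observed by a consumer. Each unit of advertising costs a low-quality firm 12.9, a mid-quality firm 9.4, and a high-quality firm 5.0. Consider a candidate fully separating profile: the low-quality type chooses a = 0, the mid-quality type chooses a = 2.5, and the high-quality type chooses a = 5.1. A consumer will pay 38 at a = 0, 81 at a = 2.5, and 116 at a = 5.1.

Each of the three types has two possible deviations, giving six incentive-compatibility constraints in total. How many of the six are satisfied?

3

Mid-quality (own payoff 81 − 9.4×2.5 = 57.5): to a=0 gives 38 → no gain ✓; to a=5.1 gives 116 − 9.4×5.1 = 68.06 → profitable ✗.
High-quality (own payoff 116 − 5.0×5.1 = 90.5): to a=0 gives 38 → no gain ✓; to a=2.5 gives 81 − 5.0×2.5 = 68.5 → no gain ✓.
Low-quality (own payoff 38): to a=2.5 gives 81 − 12.9×2.5 = 48.75 → profitable ✗; to a=5.1 gives 116 − 12.9×5.1 = 50.21 → profitable ✗.
3 of the 6 constraints hold; not an equilibrium.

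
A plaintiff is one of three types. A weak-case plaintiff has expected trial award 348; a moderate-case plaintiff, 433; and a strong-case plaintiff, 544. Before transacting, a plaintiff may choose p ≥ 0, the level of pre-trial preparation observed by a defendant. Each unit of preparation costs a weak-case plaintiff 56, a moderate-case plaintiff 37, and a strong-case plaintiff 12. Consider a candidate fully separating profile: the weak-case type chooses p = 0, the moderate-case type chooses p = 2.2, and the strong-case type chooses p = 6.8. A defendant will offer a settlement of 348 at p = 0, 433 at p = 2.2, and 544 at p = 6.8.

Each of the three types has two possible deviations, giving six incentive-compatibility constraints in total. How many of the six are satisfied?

6

Weak-case (own payoff 348): to p=2.2 gives 433 − 56×2.2 = 309.8 → no gain ✓; to p=6.8 gives 544 − 56×6.8 = 163.2 → no gain ✓.
Strong-case (own payoff 544 − 12×6.8 = 462.4): to p=0 gives 348 → no gain ✓; to p=2.2 gives 433 − 12×2.2 = 406.6 → no gain ✓.
Moderate-case (own payoff 433 − 37×2.2 = 351.6): to p=0 gives 348 → no gain ✓; to p=6.8 gives 544 − 37×6.8 = 292.4 → no gain ✓.
6 of the 6 constraints hold; this profile is a separating equilibrium.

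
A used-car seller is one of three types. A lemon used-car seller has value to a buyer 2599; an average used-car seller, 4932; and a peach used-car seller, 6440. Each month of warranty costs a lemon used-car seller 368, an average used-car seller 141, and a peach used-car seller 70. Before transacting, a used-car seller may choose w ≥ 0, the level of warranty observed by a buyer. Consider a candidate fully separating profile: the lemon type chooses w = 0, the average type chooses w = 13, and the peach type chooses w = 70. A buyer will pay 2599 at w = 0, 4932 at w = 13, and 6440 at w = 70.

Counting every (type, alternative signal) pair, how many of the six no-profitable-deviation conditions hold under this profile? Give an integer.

4

Peach (own payoff 6440 − 70×70 = 1540): to w=0 gives 2599 → profitable ✗; to w=13 gives 4932 − 70×13 = 4022 → profitable ✗.
Average (own payoff 4932 − 141×13 = 3099): to w=0 gives 2599 → no gain ✓; to w=70 gives 6440 − 141×70 = -3430 → no gain ✓.
Lemon (own payoff 2599): to w=13 gives 4932 − 368×13 = 148 → no gain ✓; to w=70 gives 6440 − 368×70 = -19320 → no gain ✓.
4 of the 6 constraints hold; not an equilibrium.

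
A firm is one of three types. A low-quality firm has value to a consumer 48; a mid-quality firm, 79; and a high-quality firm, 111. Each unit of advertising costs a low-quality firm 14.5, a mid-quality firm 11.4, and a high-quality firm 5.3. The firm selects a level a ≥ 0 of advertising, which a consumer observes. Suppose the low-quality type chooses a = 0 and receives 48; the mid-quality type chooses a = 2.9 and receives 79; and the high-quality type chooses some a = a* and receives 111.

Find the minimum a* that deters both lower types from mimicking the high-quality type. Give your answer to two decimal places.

5.71

Mid-quality type (on-path payoff 79 − 11.4×2.9 = 45.94) won't mimic when 45.94 ≥ 111 − 11.4·a*, i.e. a* ≥ 5.71.
Low-quality type (on-path payoff 48) won't mimic when 48 ≥ 111 − 14.5·a*, i.e. a* ≥ 4.34.
Both must hold, so a* = max(4.34, 5.71) = 5.71. The mid-quality type's constraint binds.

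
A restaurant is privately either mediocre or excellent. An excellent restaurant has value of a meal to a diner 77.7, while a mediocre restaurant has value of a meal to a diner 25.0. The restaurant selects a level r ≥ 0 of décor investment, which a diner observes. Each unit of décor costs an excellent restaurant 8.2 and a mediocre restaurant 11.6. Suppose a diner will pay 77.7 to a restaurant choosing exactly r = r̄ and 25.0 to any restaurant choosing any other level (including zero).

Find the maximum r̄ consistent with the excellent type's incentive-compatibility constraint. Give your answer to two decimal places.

Choosing r̄ yields the excellent type 77.7 − 8.2·r̄; choosing zero yields 25.0.
The excellent type is indifferent at 77.7 − 8.2·r̄ = 25.0, i.e. r̄ = (77.7 − 25.0) / 8.2 ≈ 6.43.
For any r̄ above 6.43 the excellent type would rather pool at zero, so separation collapses.

6.43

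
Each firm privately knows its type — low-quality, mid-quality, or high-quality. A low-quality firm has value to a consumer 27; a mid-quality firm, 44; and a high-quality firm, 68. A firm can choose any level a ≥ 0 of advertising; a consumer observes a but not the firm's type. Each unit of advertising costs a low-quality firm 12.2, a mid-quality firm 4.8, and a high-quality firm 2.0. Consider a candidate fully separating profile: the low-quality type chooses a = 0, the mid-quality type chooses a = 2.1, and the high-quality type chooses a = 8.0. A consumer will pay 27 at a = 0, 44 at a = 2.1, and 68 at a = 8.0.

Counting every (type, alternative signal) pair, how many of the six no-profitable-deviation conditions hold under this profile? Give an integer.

Mid-quality (own payoff 44 − 4.8×2.1 = 33.92): to a=0 gives 27 → no gain ✓; to a=8.0 gives 68 − 4.8×8.0 = 29.6 → no gain ✓.
Low-quality (own payoff 27): to a=2.1 gives 44 − 12.2×2.1 = 18.38 → no gain ✓; to a=8.0 gives 68 − 12.2×8.0 = -29.6 → no gain ✓.
High-quality (own payoff 68 − 2.0×8.0 = 52): to a=0 gives 27 → no gain ✓; to a=2.1 gives 44 − 2.0×2.1 = 39.8 → no gain ✓.
6 of the 6 constraints hold; this profile is a separating equilibrium.

6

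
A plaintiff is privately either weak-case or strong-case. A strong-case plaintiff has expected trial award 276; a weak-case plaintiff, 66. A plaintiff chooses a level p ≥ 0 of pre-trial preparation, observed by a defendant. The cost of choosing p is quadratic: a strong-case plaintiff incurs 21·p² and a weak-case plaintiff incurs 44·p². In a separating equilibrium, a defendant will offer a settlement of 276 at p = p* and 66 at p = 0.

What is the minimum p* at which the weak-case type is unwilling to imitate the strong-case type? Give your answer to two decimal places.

2.18

The weak-case type at p = 0 receives 66; imitating at p* yields 276 − 44·p*².
Indifference: 66 = 276 − 44·p*², so p*² = (276 − 66) / 44 ≈ 4.7727.
p* = √4.7727 ≈ 2.18.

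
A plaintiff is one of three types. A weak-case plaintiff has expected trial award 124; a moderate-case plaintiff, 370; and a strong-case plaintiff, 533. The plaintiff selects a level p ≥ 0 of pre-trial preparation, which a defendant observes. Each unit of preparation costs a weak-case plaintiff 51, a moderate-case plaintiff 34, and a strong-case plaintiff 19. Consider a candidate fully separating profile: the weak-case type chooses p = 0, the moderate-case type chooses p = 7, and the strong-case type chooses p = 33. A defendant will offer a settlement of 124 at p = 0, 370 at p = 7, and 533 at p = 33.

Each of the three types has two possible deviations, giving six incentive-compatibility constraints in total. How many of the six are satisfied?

4

Strong-case (own payoff 533 − 19×33 = -94): to p=0 gives 124 → profitable ✗; to p=7 gives 370 − 19×7 = 237 → profitable ✗.
Moderate-case (own payoff 370 − 34×7 = 132): to p=0 gives 124 → no gain ✓; to p=33 gives 533 − 34×33 = -589 → no gain ✓.
Weak-case (own payoff 124): to p=7 gives 370 − 51×7 = 13 → no gain ✓; to p=33 gives 533 − 51×33 = -1150 → no gain ✓.
4 of the 6 constraints hold; not an equilibrium.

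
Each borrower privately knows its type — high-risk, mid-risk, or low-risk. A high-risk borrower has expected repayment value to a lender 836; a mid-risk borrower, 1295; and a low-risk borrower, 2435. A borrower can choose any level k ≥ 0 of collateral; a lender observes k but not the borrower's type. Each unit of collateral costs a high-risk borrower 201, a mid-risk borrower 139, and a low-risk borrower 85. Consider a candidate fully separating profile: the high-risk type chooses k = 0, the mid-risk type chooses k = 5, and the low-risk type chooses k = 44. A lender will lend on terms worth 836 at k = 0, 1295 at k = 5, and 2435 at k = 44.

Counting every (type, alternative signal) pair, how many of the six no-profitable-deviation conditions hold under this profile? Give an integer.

3

Mid-risk (own payoff 1295 − 139×5 = 600): to k=0 gives 836 → profitable ✗; to k=44 gives 2435 − 139×44 = -3681 → no gain ✓.
Low-risk (own payoff 2435 − 85×44 = -1305): to k=0 gives 836 → profitable ✗; to k=5 gives 1295 − 85×5 = 870 → profitable ✗.
High-risk (own payoff 836): to k=5 gives 1295 − 201×5 = 290 → no gain ✓; to k=44 gives 2435 − 201×44 = -6409 → no gain ✓.
3 of the 6 constraints hold; not an equilibrium.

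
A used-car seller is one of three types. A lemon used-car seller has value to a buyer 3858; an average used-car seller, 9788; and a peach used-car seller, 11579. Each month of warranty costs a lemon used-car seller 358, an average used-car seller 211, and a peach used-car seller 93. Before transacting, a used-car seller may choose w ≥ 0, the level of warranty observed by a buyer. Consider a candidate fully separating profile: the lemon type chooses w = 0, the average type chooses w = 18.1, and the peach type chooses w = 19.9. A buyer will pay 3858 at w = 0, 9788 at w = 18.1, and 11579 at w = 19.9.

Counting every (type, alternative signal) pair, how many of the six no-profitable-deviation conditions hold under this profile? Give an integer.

4

Peach (own payoff 11579 − 93×19.9 = 9728.3): to w=0 gives 3858 → no gain ✓; to w=18.1 gives 9788 − 93×18.1 = 8104.7 → no gain ✓.
Lemon (own payoff 3858): to w=18.1 gives 9788 − 358×18.1 = 3308.2 → no gain ✓; to w=19.9 gives 11579 − 358×19.9 = 4454.8 → profitable ✗.
Average (own payoff 9788 − 211×18.1 = 5968.9): to w=0 gives 3858 → no gain ✓; to w=19.9 gives 11579 − 211×19.9 = 7380.1 → profitable ✗.
4 of the 6 constraints hold; not an equilibrium.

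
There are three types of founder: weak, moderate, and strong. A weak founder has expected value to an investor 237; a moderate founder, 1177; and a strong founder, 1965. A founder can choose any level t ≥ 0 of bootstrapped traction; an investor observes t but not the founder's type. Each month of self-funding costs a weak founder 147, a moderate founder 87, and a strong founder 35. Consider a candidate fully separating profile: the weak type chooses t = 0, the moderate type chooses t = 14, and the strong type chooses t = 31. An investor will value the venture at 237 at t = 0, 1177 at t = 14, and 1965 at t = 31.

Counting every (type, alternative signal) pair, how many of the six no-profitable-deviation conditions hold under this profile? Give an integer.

Weak (own payoff 237): to t=14 gives 1177 − 147×14 = -881 → no gain ✓; to t=31 gives 1965 − 147×31 = -2592 → no gain ✓.
Moderate (own payoff 1177 − 87×14 = -41): to t=0 gives 237 → profitable ✗; to t=31 gives 1965 − 87×31 = -732 → no gain ✓.
Strong (own payoff 1965 − 35×31 = 880): to t=0 gives 237 → no gain ✓; to t=14 gives 1177 − 35×14 = 687 → no gain ✓.
5 of the 6 constraints hold; not an equilibrium.

5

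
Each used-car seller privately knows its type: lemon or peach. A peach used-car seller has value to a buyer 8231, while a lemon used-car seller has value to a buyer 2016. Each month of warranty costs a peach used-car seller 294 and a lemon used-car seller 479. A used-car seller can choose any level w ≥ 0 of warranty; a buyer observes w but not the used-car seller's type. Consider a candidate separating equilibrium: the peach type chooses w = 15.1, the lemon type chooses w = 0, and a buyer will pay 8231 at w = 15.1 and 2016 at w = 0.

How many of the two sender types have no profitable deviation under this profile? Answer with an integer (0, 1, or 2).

Lemon type: stay at 0 → 2016; mimic → 8231 − 479 × 15.1 = 998.1. IC holds (2016 ≥ 998.1).
Peach type: signal → 8231 − 294 × 15.1 = 3791.6; deviate to 0 → 2016. IC holds (3791.6 ≥ 2016).
2 of 2 constraints hold, so this is a separating equilibrium.

2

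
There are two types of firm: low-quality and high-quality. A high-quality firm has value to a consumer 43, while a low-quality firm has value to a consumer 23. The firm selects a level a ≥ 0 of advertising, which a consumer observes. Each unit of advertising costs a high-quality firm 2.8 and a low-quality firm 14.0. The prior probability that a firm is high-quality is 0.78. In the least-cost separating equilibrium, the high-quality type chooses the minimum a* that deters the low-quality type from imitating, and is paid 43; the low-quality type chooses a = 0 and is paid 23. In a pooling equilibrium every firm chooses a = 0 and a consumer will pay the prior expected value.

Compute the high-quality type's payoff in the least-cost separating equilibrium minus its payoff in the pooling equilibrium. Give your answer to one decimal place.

Least-cost separating signal: a* solves 23 = 43 − 14.0·a*, so a* = (43 − 23)/14.0 ≈ 1.4286.
High-quality type's separating payoff: 43 − 2.8 × a* = 43 − 2.8 × (43 − 23)/14.0 = 43 − 56/14.0 = 39.
Pooling payoff: 0.78 × 43 + 0.22 × 23 = 38.6.
Difference: 39 − 38.6 = 0.4.
The high-quality type prefers to separate.

0.4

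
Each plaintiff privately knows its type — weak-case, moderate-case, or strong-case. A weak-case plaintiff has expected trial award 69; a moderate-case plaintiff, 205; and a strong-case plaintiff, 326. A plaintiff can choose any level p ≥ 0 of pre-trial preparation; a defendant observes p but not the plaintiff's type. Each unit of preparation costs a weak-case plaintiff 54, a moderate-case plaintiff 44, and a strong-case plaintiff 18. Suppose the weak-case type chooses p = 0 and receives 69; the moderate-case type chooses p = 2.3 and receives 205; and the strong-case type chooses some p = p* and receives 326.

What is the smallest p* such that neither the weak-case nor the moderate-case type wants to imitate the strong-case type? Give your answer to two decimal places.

Weak-case type (on-path payoff 69) won't mimic when 69 ≥ 326 − 54·p*, i.e. p* ≥ 4.76.
Moderate-case type (on-path payoff 205 − 44×2.3 = 103.8) won't mimic when 103.8 ≥ 326 − 44·p*, i.e. p* ≥ 5.05.
Both must hold, so p* = max(4.76, 5.05) = 5.05. The moderate-case type's constraint binds.

5.05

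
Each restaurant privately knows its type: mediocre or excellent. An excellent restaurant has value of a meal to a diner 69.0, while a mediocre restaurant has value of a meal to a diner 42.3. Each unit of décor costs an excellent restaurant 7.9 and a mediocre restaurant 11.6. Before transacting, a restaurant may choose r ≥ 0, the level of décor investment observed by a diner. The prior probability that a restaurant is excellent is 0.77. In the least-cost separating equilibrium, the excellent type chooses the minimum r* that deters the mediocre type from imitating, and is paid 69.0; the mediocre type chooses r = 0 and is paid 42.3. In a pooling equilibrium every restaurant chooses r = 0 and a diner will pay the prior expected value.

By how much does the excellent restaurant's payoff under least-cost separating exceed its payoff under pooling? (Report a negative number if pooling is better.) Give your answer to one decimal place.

Least-cost separating signal: r* solves 42.3 = 69.0 − 11.6·r*, so r* = (69.0 − 42.3)/11.6 ≈ 2.3017.
Excellent type's separating payoff: 69.0 − 7.9 × r* = 69.0 − 7.9 × (69.0 − 42.3)/11.6 = 69.0 − 210.93/11.6 ≈ 50.816.
Pooling payoff: 0.77 × 69.0 + 0.23 × 42.3 = 62.859.
Difference: 50.816 − 62.859 = -12.043, i.e. -12.0 to one decimal place.
The excellent type would prefer the pooling outcome.

-12.0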